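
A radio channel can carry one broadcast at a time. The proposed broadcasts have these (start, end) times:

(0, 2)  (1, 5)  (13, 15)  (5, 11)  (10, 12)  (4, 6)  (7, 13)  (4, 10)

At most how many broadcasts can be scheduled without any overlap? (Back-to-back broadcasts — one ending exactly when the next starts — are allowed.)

Greedy by earliest finish: after sorting by end time, pick each interval compatible with the last pick.
By end time: (0,2), (1,5), (4,6), (4,10), (5,11), (10,12), (7,13), (13,15).
Pick (0,2); next start ≥ 2 → (4,6); next start ≥ 6 → (10,12); next start ≥ 12 → (13,15).
Selected 4 broadcasts.

4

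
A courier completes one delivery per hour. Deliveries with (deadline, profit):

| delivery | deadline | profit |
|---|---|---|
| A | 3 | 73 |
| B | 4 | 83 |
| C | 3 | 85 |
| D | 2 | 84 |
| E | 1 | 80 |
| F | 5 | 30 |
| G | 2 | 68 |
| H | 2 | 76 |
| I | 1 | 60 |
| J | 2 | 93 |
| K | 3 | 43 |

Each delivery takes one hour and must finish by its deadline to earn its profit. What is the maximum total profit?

By profit: J(d2,93), C(d3,85), D(d2,84), B(d4,83), E(d1,80), H(d2,76), A(d3,73), G(d2,68), I(d1,60), K(d3,43), F(d5,30)
J→slot 2; C→slot 3; D→slot 1; B→slot 4; E skipped; H skipped; A skipped; G skipped; I skipped; K skipped; F→slot 5.
Profit = 84 + 93 + 85 + 83 + 30 = 375

375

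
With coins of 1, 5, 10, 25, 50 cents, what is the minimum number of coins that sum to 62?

Greedy: take as many of the largest coin as possible, then repeat with the remainder.
62 − 1×50→12 − 1×10→2 − 2×1→0
Total coins = 1 + 1 + 2 = 4

4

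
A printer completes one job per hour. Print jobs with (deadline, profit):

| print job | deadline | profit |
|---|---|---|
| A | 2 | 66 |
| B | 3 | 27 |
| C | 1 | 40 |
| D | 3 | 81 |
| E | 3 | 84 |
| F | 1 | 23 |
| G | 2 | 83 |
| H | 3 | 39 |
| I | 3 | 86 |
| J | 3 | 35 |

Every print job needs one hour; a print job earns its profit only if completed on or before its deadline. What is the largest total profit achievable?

By profit: I(d3,86), E(d3,84), G(d2,83), D(d3,81), A(d2,66), C(d1,40), H(d3,39), J(d3,35), B(d3,27), F(d1,23)
I→slot 3; E→slot 2; G→slot 1; D skipped; A skipped; C skipped; H skipped; J skipped; B skipped; F skipped.
Profit = 83 + 84 + 86 = 253

253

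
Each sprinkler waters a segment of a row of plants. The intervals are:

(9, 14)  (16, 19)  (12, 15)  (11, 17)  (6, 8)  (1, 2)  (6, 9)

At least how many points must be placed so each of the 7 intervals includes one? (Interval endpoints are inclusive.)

4

Sorted: [1,2] [6,8] [6,9] [9,14] [12,15] [11,17] [16,19]
{[1,2]} hit by 2; {[6,8],[6,9]} hit by 8; {[9,14],[12,15],[11,17]} hit by 14; {[16,19]} hit by 19.
Points: 2, 8, 14, 19 (4 total).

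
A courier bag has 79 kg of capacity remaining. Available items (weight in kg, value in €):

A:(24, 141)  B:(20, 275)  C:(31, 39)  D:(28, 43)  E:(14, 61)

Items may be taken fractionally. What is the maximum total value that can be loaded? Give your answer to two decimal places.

Sort by value per unit weight and fill in that order.
Ratios (sorted): B 13.75, A 5.88, E 4.36, D 1.54, C 1.26
take B (20 @ 275); take A (24 @ 141); take E (14 @ 61); take 21/28 of D → 32.25. Capacity used 79/79.
Total value = 509.25

509.25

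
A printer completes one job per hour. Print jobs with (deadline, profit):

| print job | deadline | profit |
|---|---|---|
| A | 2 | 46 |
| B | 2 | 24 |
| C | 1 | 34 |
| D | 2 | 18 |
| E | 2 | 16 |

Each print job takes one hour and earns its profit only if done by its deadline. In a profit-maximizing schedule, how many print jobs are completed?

Sort by profit descending; place each in the latest free slot ≤ its deadline.
Profit order: A=46 C=34 B=24 D=18 E=16
Assign: A→slot 2, C→slot 1, B skipped, D skipped, E skipped.
Slots: [1:C] [2:A]
2 of 5 scheduled.

2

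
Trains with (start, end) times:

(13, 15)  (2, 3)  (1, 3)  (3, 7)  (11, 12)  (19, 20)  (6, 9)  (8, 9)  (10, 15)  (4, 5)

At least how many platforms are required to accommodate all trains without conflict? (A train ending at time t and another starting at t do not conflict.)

starts: [1, 2, 3, 4, 6, 8, 10, 11, 13, 19]
ends:   [3, 3, 5, 7, 9, 9, 12, 15, 15, 20]
s1→1 s2→2  — peak 2.

2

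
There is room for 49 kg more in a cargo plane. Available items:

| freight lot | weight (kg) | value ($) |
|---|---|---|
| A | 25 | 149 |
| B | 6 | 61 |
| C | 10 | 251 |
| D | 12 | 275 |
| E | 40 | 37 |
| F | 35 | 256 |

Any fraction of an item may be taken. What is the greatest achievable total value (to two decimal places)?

740.60

Greedy by value/weight ratio, highest first.
Order: C (251/10=25.10) > D (275/12=22.92) > B (61/6=10.17) > F (256/35=7.31) > A (149/25=5.96) > E (37/40=0.93)
Fill: take C (10 @ 251) → take D (12 @ 275) → take B (6 @ 61) → take 21/35 of F → 153.60; 49/49 used.
Total value = 740.60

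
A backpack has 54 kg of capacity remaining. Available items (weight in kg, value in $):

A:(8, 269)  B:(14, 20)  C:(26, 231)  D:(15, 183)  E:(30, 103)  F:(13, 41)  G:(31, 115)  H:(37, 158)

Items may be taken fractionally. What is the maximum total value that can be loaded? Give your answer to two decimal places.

704.35

Ratios (sorted): A 33.62, D 12.20, C 8.88, H 4.27, G 3.71, E 3.43, F 3.15, B 1.43
take A (8 @ 269); take D (15 @ 183); take C (26 @ 231); take 5/37 of H → 21.35. Capacity used 54/54.
Total value = 704.35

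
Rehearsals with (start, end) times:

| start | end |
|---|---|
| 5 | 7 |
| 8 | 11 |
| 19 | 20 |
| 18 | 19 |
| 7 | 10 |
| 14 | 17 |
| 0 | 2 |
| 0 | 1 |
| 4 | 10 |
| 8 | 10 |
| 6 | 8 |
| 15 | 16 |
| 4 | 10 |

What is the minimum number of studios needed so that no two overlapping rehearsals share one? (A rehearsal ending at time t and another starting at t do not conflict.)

The answer is the maximum number of intervals overlapping at any instant.
Events (time:±→running): 0:+→1 0:+→2 1:-→1 2:-→0 4:+→1 4:+→2 5:+→3 6:+→4 7:-→3 7:+→4 8:-→3 8:+→4 8:+→5 … peak 5.

5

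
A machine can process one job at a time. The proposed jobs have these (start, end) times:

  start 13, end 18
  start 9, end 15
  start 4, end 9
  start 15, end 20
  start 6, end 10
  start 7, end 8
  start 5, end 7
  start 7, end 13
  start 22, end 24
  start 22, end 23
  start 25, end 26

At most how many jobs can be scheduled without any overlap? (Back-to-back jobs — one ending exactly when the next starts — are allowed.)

Order by finish time; keep every interval that doesn't clash with the previous kept one.
Sorted by end: (5,7)  (7,8)  (4,9)  (6,10)  (7,13)  (9,15)  (13,18)  (15,20)  (22,23)  (22,24)  (25,26)
take (5,7); take (7,8); skip (4,9); skip (6,10); take (9,15); skip (13,18); take (15,20); take (22,23); skip (22,24); take (25,26).
Selected 6 jobs.

6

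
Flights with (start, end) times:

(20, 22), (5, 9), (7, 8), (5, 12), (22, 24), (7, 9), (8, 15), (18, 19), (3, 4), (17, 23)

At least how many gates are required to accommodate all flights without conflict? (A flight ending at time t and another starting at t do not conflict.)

Events (time:±→running): 3:+→1 4:-→0 5:+→1 5:+→2 7:+→3 7:+→4 … peak 4.

4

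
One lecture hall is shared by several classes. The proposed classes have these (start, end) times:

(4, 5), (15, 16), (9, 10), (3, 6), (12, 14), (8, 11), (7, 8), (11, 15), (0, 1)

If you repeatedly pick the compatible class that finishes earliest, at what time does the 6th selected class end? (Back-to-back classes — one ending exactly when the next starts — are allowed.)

Sort by end time and greedily take each interval whose start is ≥ the last chosen end.
Sorted by end: (0,1)  (4,5)  (3,6)  (7,8)  (9,10)  (8,11)  (12,14)  (11,15)  (15,16)
take (0,1); take (4,5); take (7,8); take (9,10); take (12,14); take (15,16).
Selected: (0,1) (4,5) (7,8) (9,10) (12,14) (15,16)

16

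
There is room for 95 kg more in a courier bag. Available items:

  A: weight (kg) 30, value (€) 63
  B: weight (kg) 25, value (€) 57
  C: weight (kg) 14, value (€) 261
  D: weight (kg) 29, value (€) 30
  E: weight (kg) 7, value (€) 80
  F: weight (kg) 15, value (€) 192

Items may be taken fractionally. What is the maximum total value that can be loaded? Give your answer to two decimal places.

Sort by value per unit weight and fill in that order.
Ratios (sorted): C 18.64, F 12.80, E 11.43, B 2.28, A 2.10, D 1.03
take C (14 @ 261); take F (15 @ 192); take E (7 @ 80); take B (25 @ 57); take A (30 @ 63); take 4/29 of D → 4.14. Capacity used 95/95.
Total value = 657.14

657.14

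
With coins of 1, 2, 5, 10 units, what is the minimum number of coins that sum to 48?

7

Greedy: take as many of the largest coin as possible, then repeat with the remainder.
48 − 4×10→8 − 1×5→3 − 1×2→1 − 1×1→0
Total coins = 4 + 1 + 1 + 1 = 7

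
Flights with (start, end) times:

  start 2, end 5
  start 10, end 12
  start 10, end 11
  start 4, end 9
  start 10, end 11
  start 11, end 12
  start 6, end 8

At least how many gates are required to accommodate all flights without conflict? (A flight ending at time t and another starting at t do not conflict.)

3

The answer is the maximum number of intervals overlapping at any instant.
Events (time:±→running): 2:+→1 4:+→2 5:-→1 6:+→2 8:-→1 9:-→0 10:+→1 10:+→2 10:+→3 … peak 3.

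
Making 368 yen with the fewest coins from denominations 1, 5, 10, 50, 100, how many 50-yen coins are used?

Greedy: take as many of the largest coin as possible, then repeat with the remainder.
368 − 3×100→68 − 1×50→18 − 1×10→8 − 1×5→3 − 3×1→0
Count of 50: 1

1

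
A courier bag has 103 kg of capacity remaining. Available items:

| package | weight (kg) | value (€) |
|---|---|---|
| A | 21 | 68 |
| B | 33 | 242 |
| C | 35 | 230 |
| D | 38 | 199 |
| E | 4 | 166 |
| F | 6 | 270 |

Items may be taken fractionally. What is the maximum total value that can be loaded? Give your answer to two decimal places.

Sort by value per unit weight and fill in that order.
Order: F (270/6=45.00) > E (166/4=41.50) > B (242/33=7.33) > C (230/35=6.57) > D (199/38=5.24) > A (68/21=3.24)
Fill: take F (6 @ 270) → take E (4 @ 166) → take B (33 @ 242) → take C (35 @ 230) → take 25/38 of D → 130.92; 103/103 used.
Total value = 1038.92

1038.92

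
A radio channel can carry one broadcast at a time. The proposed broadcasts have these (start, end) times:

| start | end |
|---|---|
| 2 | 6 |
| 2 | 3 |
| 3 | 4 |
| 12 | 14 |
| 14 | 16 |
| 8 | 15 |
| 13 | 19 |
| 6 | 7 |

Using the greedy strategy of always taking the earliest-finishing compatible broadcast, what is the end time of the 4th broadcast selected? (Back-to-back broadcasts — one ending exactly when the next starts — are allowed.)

14

Sort by end time and greedily take each interval whose start is ≥ the last chosen end.
Sorted by end: (2,3)  (3,4)  (2,6)  (6,7)  (12,14)  (8,15)  (14,16)  (13,19)
take (2,3); take (3,4); take (6,7); take (12,14); skip (8,15); take (14,16); skip (13,19).
Selected: (2,3) (3,4) (6,7) (12,14) (14,16)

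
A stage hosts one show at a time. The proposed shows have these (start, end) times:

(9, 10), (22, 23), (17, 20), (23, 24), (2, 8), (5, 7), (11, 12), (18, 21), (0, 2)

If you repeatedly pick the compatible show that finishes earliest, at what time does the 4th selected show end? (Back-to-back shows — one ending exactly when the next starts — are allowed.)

Sort by end time and greedily take each interval whose start is ≥ the last chosen end.
By end time: (0,2), (5,7), (2,8), (9,10), (11,12), (17,20), (18,21), (22,23), (23,24).
Pick (0,2); next start ≥ 2 → (5,7); next start ≥ 7 → (9,10); next start ≥ 10 → (11,12); next start ≥ 12 → (17,20); next start ≥ 20 → (22,23); next start ≥ 23 → (23,24).
Selected: (0,2) (5,7) (9,10) (11,12) (17,20) (22,23) (23,24)

12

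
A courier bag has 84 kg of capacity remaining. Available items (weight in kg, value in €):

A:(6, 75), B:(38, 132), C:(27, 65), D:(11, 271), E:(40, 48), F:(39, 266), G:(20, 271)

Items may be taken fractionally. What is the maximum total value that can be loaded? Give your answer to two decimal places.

910.79

Order: D (271/11=24.64) > G (271/20=13.55) > A (75/6=12.50) > F (266/39=6.82) > B (132/38=3.47) > C (65/27=2.41) > E (48/40=1.20)
Fill: take D (11 @ 271) → take G (20 @ 271) → take A (6 @ 75) → take F (39 @ 266) → take 8/38 of B → 27.79; 84/84 used.
Total value = 910.79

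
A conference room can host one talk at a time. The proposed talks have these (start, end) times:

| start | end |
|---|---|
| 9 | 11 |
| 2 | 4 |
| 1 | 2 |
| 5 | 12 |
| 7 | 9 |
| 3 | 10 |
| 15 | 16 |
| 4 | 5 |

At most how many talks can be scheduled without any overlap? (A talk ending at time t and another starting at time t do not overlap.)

By end time: (1,2), (2,4), (4,5), (7,9), (3,10), (9,11), (5,12), (15,16).
Pick (1,2); next start ≥ 2 → (2,4); next start ≥ 4 → (4,5); next start ≥ 5 → (7,9); next start ≥ 9 → (9,11); next start ≥ 11 → (15,16).
Selected 6 talks.

6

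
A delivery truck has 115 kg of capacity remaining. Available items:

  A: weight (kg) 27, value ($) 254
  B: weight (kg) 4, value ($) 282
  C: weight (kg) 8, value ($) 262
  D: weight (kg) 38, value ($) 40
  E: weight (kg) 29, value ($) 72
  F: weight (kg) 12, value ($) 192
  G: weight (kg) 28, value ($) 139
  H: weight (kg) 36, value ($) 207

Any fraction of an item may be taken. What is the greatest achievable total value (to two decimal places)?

1336.00

Ratios (sorted): B 70.50, C 32.75, F 16.00, A 9.41, H 5.75, G 4.96, E 2.48, D 1.05
take B (4 @ 282); take C (8 @ 262); take F (12 @ 192); take A (27 @ 254); take H (36 @ 207); take G (28 @ 139). Capacity used 115/115.
Total value = 1336.00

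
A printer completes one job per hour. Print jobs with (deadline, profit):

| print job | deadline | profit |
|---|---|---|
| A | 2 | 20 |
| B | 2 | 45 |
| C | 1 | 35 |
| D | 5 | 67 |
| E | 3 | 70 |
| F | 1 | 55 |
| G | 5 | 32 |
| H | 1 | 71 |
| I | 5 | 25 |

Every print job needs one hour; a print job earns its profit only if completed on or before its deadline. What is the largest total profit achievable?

285

Profit order: H=71 E=70 D=67 F=55 B=45 C=35 G=32 I=25 A=20
Assign: H→slot 1, E→slot 3, D→slot 5, F skipped, B→slot 2, C skipped, G→slot 4, I skipped, A skipped.
Slots: [1:H] [2:B] [3:E] [4:G] [5:D]
Profit = 71 + 45 + 70 + 32 + 67 = 285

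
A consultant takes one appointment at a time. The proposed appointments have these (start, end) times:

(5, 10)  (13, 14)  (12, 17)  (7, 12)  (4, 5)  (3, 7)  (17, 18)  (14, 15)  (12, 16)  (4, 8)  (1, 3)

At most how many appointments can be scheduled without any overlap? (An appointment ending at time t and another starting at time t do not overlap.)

6

Sorted by end: (1,3)  (4,5)  (3,7)  (4,8)  (5,10)  (7,12)  (13,14)  (14,15)  (12,16)  (12,17)  (17,18)
take (1,3); take (4,5); take (5,10); skip (7,12); take (13,14); take (14,15); skip (12,17); take (17,18).
Selected 6 appointments.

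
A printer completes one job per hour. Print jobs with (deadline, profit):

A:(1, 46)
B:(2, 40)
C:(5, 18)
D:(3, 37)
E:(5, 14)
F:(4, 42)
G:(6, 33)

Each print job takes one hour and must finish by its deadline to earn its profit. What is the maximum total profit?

By profit: A(d1,46), F(d4,42), B(d2,40), D(d3,37), G(d6,33), C(d5,18), E(d5,14)
A→slot 1; F→slot 4; B→slot 2; D→slot 3; G→slot 6; C→slot 5; E skipped.
Profit = 46 + 40 + 37 + 42 + 18 + 33 = 216

216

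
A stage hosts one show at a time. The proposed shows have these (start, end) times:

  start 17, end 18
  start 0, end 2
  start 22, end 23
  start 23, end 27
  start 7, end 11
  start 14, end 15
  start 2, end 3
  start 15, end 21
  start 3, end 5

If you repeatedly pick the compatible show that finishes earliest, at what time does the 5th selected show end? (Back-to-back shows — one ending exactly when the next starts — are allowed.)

By end time: (0,2), (2,3), (3,5), (7,11), (14,15), (17,18), (15,21), (22,23), (23,27).
Pick (0,2); next start ≥ 2 → (2,3); next start ≥ 3 → (3,5); next start ≥ 5 → (7,11); next start ≥ 11 → (14,15); next start ≥ 15 → (17,18); next start ≥ 18 → (22,23); next start ≥ 23 → (23,27).
Selected: (0,2) (2,3) (3,5) (7,11) (14,15) (17,18) (22,23) (23,27)

15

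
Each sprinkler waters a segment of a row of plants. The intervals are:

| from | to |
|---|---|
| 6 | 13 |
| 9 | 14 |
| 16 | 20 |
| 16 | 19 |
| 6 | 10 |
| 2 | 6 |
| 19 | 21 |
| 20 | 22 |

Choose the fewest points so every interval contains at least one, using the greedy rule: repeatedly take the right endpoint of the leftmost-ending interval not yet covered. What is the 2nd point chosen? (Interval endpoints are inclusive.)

By right end: [2,6]  [6,10]  [6,13]  [9,14]  [16,19]  [16,20]  [19,21]  [20,22]
[2,6] uncovered → point at 6; [9,14] uncovered → point at 14; [16,19] uncovered → point at 19; [20,22] uncovered → point at 22.
Points: 6, 14, 19, 22 (4 total).

14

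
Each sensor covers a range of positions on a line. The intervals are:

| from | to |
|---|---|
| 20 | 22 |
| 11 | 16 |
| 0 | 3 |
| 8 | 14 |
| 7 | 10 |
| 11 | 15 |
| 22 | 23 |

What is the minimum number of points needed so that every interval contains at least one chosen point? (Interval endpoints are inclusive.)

Process intervals by earliest right end; each time one isn't hit yet, stab at its right endpoint.
Sorted: [0,3] [7,10] [8,14] [11,15] [11,16] [20,22] [22,23]
{[0,3]} hit by 3; {[7,10],[8,14]} hit by 10; {[11,15],[11,16]} hit by 15; {[20,22],[22,23]} hit by 22.
Points: 3, 10, 15, 22 (4 total).

4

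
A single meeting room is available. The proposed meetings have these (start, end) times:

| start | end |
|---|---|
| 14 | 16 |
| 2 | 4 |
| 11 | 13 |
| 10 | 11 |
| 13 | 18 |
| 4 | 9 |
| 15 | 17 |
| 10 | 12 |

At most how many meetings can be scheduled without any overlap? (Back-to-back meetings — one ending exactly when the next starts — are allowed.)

By end time: (2,4), (4,9), (10,11), (10,12), (11,13), (14,16), (15,17), (13,18).
Pick (2,4); next start ≥ 4 → (4,9); next start ≥ 9 → (10,11); next start ≥ 11 → (11,13); next start ≥ 13 → (14,16).
Selected 5 meetings.

5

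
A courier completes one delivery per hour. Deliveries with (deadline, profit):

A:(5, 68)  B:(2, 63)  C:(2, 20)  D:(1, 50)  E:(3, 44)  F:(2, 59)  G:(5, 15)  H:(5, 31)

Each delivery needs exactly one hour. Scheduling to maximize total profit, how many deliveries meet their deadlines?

Take jobs in profit order; each goes to the latest open slot no later than its deadline.
By profit: A(d5,68), B(d2,63), F(d2,59), D(d1,50), E(d3,44), H(d5,31), C(d2,20), G(d5,15)
A→slot 5; B→slot 2; F→slot 1; D skipped; E→slot 3; H→slot 4; C skipped; G skipped.
5 of 8 scheduled.

5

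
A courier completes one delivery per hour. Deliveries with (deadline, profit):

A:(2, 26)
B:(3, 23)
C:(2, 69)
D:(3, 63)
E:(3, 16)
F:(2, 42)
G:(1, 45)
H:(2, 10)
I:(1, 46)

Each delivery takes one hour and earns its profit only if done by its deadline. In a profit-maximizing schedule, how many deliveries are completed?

3

By profit: C(d2,69), D(d3,63), I(d1,46), G(d1,45), F(d2,42), A(d2,26), B(d3,23), E(d3,16), H(d2,10)
C→slot 2; D→slot 3; I→slot 1; G skipped; F skipped; A skipped; B skipped; E skipped; H skipped.
3 of 9 scheduled.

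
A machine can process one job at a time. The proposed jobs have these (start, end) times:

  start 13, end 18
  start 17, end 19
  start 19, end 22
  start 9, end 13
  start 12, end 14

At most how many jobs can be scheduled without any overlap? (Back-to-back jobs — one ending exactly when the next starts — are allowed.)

3

Greedy by earliest finish: after sorting by end time, pick each interval compatible with the last pick.
By end time: (9,13), (12,14), (13,18), (17,19), (19,22).
Pick (9,13); next start ≥ 13 → (13,18); next start ≥ 18 → (19,22).
Selected 3 jobs.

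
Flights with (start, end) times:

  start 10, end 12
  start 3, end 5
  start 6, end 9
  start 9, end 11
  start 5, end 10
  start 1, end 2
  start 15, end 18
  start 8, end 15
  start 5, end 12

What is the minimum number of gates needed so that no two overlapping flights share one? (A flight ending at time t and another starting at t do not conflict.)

4

Events (time:±→running): 1:+→1 2:-→0 3:+→1 5:-→0 5:+→1 5:+→2 6:+→3 8:+→4 … peak 4.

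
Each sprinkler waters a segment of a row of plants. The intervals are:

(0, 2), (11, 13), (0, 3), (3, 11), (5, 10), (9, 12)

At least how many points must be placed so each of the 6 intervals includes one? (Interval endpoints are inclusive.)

3

Sorted: [0,2] [0,3] [5,10] [3,11] [9,12] [11,13]
{[0,2],[0,3]} hit by 2; {[5,10],[3,11],[9,12]} hit by 10; {[11,13]} hit by 13.
Points: 2, 10, 13 (3 total).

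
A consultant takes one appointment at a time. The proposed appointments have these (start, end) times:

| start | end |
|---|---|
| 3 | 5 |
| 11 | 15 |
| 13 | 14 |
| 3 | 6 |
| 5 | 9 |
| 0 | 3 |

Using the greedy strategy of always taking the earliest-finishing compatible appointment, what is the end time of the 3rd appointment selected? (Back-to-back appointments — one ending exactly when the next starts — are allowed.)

9

Sorted by end: (0,3)  (3,5)  (3,6)  (5,9)  (13,14)  (11,15)
take (0,3); take (3,5); take (5,9); take (13,14).
Selected: (0,3) (3,5) (5,9) (13,14)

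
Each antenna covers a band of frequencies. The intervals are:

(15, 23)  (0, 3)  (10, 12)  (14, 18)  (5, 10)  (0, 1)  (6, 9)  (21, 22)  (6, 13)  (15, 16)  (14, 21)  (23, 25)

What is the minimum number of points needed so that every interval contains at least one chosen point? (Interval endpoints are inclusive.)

6

By right end: [0,1]  [0,3]  [6,9]  [5,10]  [10,12]  [6,13]  [15,16]  [14,18]  [14,21]  [21,22]  [15,23]  [23,25]
[0,1] uncovered → point at 1; [6,9] uncovered → point at 9; [10,12] uncovered → point at 12; [15,16] uncovered → point at 16; [21,22] uncovered → point at 22; [23,25] uncovered → point at 25.
Points: 1, 9, 12, 16, 22, 25 (6 total).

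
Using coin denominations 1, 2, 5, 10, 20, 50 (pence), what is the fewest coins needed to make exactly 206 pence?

6

Use the largest denomination that fits, subtract, and repeat.
206 − 4×50→6 − 1×5→1 − 1×1→0
Total coins = 4 + 1 + 1 = 6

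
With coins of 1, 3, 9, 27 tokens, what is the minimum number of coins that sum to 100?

Use the largest denomination that fits, subtract, and repeat.
100 − 3×27→19 − 2×9→1 − 1×1→0
Total coins = 3 + 2 + 1 = 6

6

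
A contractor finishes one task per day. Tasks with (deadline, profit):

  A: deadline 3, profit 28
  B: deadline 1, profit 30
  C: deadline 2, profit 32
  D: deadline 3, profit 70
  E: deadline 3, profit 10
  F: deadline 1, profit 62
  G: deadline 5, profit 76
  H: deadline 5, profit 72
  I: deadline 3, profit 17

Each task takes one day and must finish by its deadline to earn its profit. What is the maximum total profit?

312

Profit order: G=76 H=72 D=70 F=62 C=32 B=30 A=28 I=17 E=10
Assign: G→slot 5, H→slot 4, D→slot 3, F→slot 1, C→slot 2, B skipped, A skipped, I skipped, E skipped.
Slots: [1:F] [2:C] [3:D] [4:H] [5:G]
Profit = 62 + 32 + 70 + 72 + 76 = 312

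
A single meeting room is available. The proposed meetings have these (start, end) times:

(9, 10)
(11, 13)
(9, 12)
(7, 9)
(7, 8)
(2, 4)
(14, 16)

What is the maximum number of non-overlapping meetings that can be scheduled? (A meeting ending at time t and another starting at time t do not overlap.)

5

Sorted by end: (2,4)  (7,8)  (7,9)  (9,10)  (9,12)  (11,13)  (14,16)
take (2,4); take (7,8); take (9,10); skip (9,12); take (11,13); take (14,16).
Selected 5 meetings.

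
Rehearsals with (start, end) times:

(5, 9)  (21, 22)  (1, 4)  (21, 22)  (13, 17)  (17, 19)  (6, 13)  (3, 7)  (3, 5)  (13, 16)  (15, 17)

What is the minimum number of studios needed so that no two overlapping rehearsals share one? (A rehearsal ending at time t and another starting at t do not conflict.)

Count concurrent intervals with a sweep; the peak is the room count.
Events (time:±→running): 1:+→1 3:+→2 3:+→3 … peak 3.

3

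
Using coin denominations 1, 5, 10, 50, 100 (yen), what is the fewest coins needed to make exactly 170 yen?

Use the largest denomination that fits, subtract, and repeat.
170 = 1×100 + 1×50 + 2×10
Total coins = 1 + 1 + 2 = 4

4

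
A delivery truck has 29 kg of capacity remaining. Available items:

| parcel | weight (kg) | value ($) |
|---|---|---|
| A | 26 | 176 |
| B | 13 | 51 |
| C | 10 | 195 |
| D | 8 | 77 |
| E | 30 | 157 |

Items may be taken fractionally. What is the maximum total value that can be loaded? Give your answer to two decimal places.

Sort by value per unit weight and fill in that order.
Order: C (195/10=19.50) > D (77/8=9.62) > A (176/26=6.77) > E (157/30=5.23) > B (51/13=3.92)
Fill: take C (10 @ 195) → take D (8 @ 77) → take 11/26 of A → 74.46; 29/29 used.
Total value = 346.46

346.46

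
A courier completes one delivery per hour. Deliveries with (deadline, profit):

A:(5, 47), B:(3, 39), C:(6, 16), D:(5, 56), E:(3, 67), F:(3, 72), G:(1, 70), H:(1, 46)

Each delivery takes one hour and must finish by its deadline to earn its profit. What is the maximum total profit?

328

By profit: F(d3,72), G(d1,70), E(d3,67), D(d5,56), A(d5,47), H(d1,46), B(d3,39), C(d6,16)
F→slot 3; G→slot 1; E→slot 2; D→slot 5; A→slot 4; H skipped; B skipped; C→slot 6.
Profit = 70 + 67 + 72 + 47 + 56 + 16 = 328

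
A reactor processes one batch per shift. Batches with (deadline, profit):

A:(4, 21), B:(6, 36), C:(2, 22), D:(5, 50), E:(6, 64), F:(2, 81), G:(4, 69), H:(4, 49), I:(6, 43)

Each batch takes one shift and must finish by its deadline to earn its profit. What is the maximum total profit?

Take jobs in profit order; each goes to the latest open slot no later than its deadline.
By profit: F(d2,81), G(d4,69), E(d6,64), D(d5,50), H(d4,49), I(d6,43), B(d6,36), C(d2,22), A(d4,21)
F→slot 2; G→slot 4; E→slot 6; D→slot 5; H→slot 3; I→slot 1; B skipped; C skipped; A skipped.
Profit = 43 + 81 + 49 + 69 + 50 + 64 = 356

356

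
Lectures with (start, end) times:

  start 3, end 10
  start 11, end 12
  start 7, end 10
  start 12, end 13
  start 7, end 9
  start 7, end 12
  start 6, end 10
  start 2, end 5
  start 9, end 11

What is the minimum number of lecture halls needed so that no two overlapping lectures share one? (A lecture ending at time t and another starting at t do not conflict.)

5

Events (time:±→running): 2:+→1 3:+→2 5:-→1 6:+→2 7:+→3 7:+→4 7:+→5 … peak 5.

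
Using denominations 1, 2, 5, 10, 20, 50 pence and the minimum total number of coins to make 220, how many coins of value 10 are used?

0

Use the largest denomination that fits, subtract, and repeat.
220 = 4×50 + 1×20
Count of 10: 0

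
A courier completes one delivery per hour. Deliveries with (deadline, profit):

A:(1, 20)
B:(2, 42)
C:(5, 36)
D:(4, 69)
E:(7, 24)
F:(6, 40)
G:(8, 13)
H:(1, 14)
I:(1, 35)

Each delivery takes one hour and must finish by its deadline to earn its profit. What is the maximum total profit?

259

By profit: D(d4,69), B(d2,42), F(d6,40), C(d5,36), I(d1,35), E(d7,24), A(d1,20), H(d1,14), G(d8,13)
D→slot 4; B→slot 2; F→slot 6; C→slot 5; I→slot 1; E→slot 7; A skipped; H skipped; G→slot 8.
Profit = 35 + 42 + 69 + 36 + 40 + 24 + 13 = 259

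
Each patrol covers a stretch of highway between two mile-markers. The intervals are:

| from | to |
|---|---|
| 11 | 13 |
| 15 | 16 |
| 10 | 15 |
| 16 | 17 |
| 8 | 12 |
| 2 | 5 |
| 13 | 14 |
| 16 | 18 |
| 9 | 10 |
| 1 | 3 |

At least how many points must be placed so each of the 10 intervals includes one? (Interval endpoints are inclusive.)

Sort by right endpoint; whenever an interval is uncovered, place a point at its right end.
By right end: [1,3]  [2,5]  [9,10]  [8,12]  [11,13]  [13,14]  [10,15]  [15,16]  [16,17]  [16,18]
[1,3] uncovered → point at 3; [9,10] uncovered → point at 10; [11,13] uncovered → point at 13; [15,16] uncovered → point at 16.
Points: 3, 10, 13, 16 (4 total).

4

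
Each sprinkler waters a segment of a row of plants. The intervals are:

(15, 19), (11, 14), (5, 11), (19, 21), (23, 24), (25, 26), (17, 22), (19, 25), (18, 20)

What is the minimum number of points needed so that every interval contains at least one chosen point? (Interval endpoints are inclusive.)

4

By right end: [5,11]  [11,14]  [15,19]  [18,20]  [19,21]  [17,22]  [23,24]  [19,25]  [25,26]
[5,11] uncovered → point at 11; [15,19] uncovered → point at 19; [23,24] uncovered → point at 24; [25,26] uncovered → point at 26.
Points: 11, 19, 24, 26 (4 total).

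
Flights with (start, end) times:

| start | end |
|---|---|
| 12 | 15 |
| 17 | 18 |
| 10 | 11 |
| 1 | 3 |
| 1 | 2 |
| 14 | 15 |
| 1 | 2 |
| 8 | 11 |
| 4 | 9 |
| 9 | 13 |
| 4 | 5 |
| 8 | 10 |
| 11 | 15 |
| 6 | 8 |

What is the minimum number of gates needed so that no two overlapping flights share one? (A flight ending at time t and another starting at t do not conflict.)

3

Count concurrent intervals with a sweep; the peak is the room count.
Events (time:±→running): 1:+→1 1:+→2 1:+→3 … peak 3.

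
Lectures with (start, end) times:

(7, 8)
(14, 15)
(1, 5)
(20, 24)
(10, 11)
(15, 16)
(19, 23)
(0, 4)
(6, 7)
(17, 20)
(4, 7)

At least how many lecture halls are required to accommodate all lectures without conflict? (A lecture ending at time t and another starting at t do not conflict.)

2

Events (time:±→running): 0:+→1 1:+→2 … peak 2.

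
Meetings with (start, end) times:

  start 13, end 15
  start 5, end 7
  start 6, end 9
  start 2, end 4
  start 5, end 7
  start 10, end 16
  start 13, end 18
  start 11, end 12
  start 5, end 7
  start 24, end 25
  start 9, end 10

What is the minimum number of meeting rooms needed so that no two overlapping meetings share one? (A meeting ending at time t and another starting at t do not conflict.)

Count concurrent intervals with a sweep; the peak is the room count.
starts: [2, 5, 5, 5, 6, 9, 10, 11, 13, 13, 24]
ends:   [4, 7, 7, 7, 9, 10, 12, 15, 16, 18, 25]
s2→1 e4→0 s5→1 s5→2 s5→3 s6→4  — peak 4.

4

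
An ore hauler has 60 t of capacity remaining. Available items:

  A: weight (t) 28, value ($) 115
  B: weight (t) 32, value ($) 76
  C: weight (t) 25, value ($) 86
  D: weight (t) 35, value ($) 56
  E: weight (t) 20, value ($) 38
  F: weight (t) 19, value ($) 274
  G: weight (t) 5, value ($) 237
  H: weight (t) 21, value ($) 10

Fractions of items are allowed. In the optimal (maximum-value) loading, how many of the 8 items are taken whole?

3

Ratios (sorted): G 47.40, F 14.42, A 4.11, C 3.44, B 2.38, E 1.90, D 1.60, H 0.48
take G (5 @ 237); take F (19 @ 274); take A (28 @ 115); take 8/25 of C → 27.52. Capacity used 60/60.
3 item(s) taken whole; one partial (take 8/25 of C).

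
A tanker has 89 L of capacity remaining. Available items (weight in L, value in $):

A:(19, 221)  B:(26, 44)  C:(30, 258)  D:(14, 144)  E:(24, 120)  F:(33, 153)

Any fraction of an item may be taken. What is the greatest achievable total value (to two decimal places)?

752.27

Greedy by value/weight ratio, highest first.
Order: A (221/19=11.63) > D (144/14=10.29) > C (258/30=8.60) > E (120/24=5.00) > F (153/33=4.64) > B (44/26=1.69)
Fill: take A (19 @ 221) → take D (14 @ 144) → take C (30 @ 258) → take E (24 @ 120) → take 2/33 of F → 9.27; 89/89 used.
Total value = 752.27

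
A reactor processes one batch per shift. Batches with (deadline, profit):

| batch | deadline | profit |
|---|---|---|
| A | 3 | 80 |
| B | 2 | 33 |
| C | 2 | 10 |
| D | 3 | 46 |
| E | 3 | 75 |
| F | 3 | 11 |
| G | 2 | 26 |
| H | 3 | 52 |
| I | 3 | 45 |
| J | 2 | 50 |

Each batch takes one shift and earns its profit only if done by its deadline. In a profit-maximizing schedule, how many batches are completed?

Take jobs in profit order; each goes to the latest open slot no later than its deadline.
Profit order: A=80 E=75 H=52 J=50 D=46 I=45 B=33 G=26 F=11 C=10
Assign: A→slot 3, E→slot 2, H→slot 1, J skipped, D skipped, I skipped, B skipped, G skipped, F skipped, C skipped.
Slots: [1:H] [2:E] [3:A]
3 of 10 scheduled.

3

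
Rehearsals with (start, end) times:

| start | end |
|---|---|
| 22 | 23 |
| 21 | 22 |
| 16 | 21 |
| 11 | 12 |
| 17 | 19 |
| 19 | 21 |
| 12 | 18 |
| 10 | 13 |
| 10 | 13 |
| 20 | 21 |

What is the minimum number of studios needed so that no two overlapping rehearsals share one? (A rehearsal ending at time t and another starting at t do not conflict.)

The answer is the maximum number of intervals overlapping at any instant.
Events (time:±→running): 10:+→1 10:+→2 11:+→3 … peak 3.

3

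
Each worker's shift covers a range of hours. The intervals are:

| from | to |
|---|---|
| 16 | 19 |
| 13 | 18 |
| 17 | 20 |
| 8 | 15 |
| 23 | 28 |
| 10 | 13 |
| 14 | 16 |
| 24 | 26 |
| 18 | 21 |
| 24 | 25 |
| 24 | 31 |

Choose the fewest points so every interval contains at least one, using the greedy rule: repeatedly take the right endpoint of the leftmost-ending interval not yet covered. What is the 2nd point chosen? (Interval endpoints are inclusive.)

Sorted: [10,13] [8,15] [14,16] [13,18] [16,19] [17,20] [18,21] [24,25] [24,26] [23,28] [24,31]
{[10,13],[8,15]} hit by 13; {[14,16],[13,18],[16,19]} hit by 16; {[17,20],[18,21]} hit by 20; {[24,25],[24,26],[23,28],[24,31]} hit by 25.
Points: 13, 16, 20, 25 (4 total).

16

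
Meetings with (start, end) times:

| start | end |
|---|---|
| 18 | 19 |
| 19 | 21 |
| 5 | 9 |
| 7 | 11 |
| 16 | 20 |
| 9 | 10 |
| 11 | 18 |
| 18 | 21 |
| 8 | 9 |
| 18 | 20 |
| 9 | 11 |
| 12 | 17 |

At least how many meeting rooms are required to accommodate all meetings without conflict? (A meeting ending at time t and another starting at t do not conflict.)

Count concurrent intervals with a sweep; the peak is the room count.
starts: [5, 7, 8, 9, 9, 11, 12, 16, 18, 18, 18, 19]
ends:   [9, 9, 10, 11, 11, 17, 18, 19, 20, 20, 21, 21]
s5→1 s7→2 s8→3 e9→2 e9→1 s9→2 s9→3 e10→2 e11→1 e11→0 s11→1 s12→2 s16→3 e17→2 e18→1 s18→2 s18→3 s18→4  — peak 4.

4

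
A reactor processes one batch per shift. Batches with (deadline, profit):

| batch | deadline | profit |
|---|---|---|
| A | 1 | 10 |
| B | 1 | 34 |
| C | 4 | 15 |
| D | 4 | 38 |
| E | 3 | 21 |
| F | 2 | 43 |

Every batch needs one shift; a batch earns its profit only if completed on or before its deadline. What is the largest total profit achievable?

Take jobs in profit order; each goes to the latest open slot no later than its deadline.
By profit: F(d2,43), D(d4,38), B(d1,34), E(d3,21), C(d4,15), A(d1,10)
F→slot 2; D→slot 4; B→slot 1; E→slot 3; C skipped; A skipped.
Profit = 34 + 43 + 21 + 38 = 136

136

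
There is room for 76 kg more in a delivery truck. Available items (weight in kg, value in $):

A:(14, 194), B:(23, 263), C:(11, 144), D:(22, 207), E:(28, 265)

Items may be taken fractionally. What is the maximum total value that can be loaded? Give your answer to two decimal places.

866.00

Greedy by value/weight ratio, highest first.
Ratios (sorted): A 13.86, C 13.09, B 11.43, E 9.46, D 9.41
take A (14 @ 194); take C (11 @ 144); take B (23 @ 263); take E (28 @ 265). Capacity used 76/76.
Total value = 866.00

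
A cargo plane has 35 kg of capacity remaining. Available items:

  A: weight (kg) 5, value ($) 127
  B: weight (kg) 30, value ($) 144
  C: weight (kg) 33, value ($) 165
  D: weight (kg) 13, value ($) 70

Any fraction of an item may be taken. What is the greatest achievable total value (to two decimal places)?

282.00

Greedy by value/weight ratio, highest first.
Ratios (sorted): A 25.40, D 5.38, C 5.00, B 4.80
take A (5 @ 127); take D (13 @ 70); take 17/33 of C → 85.00. Capacity used 35/35.
Total value = 282.00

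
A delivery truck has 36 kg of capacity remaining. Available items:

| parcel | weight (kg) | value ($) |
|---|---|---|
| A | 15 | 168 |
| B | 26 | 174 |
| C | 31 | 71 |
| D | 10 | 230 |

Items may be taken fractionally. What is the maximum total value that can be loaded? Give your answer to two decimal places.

Greedy by value/weight ratio, highest first.
Ratios (sorted): D 23.00, A 11.20, B 6.69, C 2.29
take D (10 @ 230); take A (15 @ 168); take 11/26 of B → 73.62. Capacity used 36/36.
Total value = 471.62

471.62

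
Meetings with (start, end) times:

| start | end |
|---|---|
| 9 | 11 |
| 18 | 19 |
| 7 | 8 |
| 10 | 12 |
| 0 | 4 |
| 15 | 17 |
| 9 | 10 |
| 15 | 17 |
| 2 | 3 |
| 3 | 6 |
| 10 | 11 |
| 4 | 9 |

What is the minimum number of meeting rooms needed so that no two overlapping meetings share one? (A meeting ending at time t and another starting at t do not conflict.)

The answer is the maximum number of intervals overlapping at any instant.
Events (time:±→running): 0:+→1 2:+→2 3:-→1 3:+→2 4:-→1 4:+→2 6:-→1 7:+→2 8:-→1 9:-→0 9:+→1 9:+→2 10:-→1 10:+→2 10:+→3 … peak 3.

3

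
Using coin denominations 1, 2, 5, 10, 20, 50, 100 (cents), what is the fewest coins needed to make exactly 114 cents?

114 − 1×100→14 − 1×10→4 − 2×2→0
Total coins = 1 + 1 + 2 = 4

4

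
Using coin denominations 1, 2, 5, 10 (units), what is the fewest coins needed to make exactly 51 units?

6

Use the largest denomination that fits, subtract, and repeat.
51 = 5×10 + 1×1
Total coins = 5 + 1 = 6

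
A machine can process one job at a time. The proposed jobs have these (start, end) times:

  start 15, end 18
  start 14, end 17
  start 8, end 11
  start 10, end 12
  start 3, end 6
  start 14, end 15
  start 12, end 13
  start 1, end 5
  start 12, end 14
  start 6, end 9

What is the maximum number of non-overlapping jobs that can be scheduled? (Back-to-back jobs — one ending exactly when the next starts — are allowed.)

6

Greedy by earliest finish: after sorting by end time, pick each interval compatible with the last pick.
Sorted by end: (1,5)  (3,6)  (6,9)  (8,11)  (10,12)  (12,13)  (12,14)  (14,15)  (14,17)  (15,18)
take (1,5); take (6,9); take (10,12); take (12,13); skip (12,14); take (14,15); take (15,18).
Selected 6 jobs.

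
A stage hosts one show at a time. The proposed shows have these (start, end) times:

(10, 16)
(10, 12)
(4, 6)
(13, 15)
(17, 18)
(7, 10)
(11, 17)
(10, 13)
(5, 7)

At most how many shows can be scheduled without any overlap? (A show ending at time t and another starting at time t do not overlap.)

By end time: (4,6), (5,7), (7,10), (10,12), (10,13), (13,15), (10,16), (11,17), (17,18).
Pick (4,6); next start ≥ 6 → (7,10); next start ≥ 10 → (10,12); next start ≥ 12 → (13,15); next start ≥ 15 → (17,18).
Selected 5 shows.

5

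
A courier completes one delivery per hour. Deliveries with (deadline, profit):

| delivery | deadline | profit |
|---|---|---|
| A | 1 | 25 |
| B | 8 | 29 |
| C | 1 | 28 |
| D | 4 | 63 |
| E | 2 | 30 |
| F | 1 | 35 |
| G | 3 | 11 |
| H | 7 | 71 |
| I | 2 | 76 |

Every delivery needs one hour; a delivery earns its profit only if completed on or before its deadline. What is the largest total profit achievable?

285

Take jobs in profit order; each goes to the latest open slot no later than its deadline.
Profit order: I=76 H=71 D=63 F=35 E=30 B=29 C=28 A=25 G=11
Assign: I→slot 2, H→slot 7, D→slot 4, F→slot 1, E skipped, B→slot 8, C skipped, A skipped, G→slot 3.
Slots: [1:F] [2:I] [3:G] [4:D] [7:H] [8:B]
Profit = 35 + 76 + 11 + 63 + 71 + 29 = 285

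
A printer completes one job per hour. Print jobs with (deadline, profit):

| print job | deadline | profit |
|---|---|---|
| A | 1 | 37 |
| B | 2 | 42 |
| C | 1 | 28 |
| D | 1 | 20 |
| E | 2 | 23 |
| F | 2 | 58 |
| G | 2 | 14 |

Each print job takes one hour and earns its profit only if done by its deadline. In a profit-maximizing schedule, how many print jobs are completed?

2

By profit: F(d2,58), B(d2,42), A(d1,37), C(d1,28), E(d2,23), D(d1,20), G(d2,14)
F→slot 2; B→slot 1; A skipped; C skipped; E skipped; D skipped; G skipped.
2 of 7 scheduled.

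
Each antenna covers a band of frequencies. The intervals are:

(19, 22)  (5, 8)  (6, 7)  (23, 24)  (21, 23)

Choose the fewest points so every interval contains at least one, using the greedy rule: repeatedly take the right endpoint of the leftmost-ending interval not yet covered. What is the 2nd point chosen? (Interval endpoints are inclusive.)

22

Sort by right endpoint; whenever an interval is uncovered, place a point at its right end.
By right end: [6,7]  [5,8]  [19,22]  [21,23]  [23,24]
[6,7] uncovered → point at 7; [19,22] uncovered → point at 22; [23,24] uncovered → point at 24.
Points: 7, 22, 24 (3 total).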